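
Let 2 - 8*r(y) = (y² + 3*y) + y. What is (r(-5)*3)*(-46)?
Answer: 207/4 ≈ 51.750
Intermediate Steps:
r(y) = ¼ - y/2 - y²/8 (r(y) = ¼ - ((y² + 3*y) + y)/8 = ¼ - (y² + 4*y)/8 = ¼ + (-y/2 - y²/8) = ¼ - y/2 - y²/8)
(r(-5)*3)*(-46) = ((¼ - ½*(-5) - ⅛*(-5)²)*3)*(-46) = ((¼ + 5/2 - ⅛*25)*3)*(-46) = ((¼ + 5/2 - 25/8)*3)*(-46) = -3/8*3*(-46) = -9/8*(-46) = 207/4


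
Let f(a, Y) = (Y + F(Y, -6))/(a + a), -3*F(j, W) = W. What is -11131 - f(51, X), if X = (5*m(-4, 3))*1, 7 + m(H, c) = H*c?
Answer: -378423/34 ≈ -11130.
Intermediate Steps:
F(j, W) = -W/3
m(H, c) = -7 + H*c
X = -95 (X = (5*(-7 - 4*3))*1 = (5*(-7 - 12))*1 = (5*(-19))*1 = -95*1 = -95)
f(a, Y) = (2 + Y)/(2*a) (f(a, Y) = (Y - ⅓*(-6))/(a + a) = (Y + 2)/((2*a)) = (2 + Y)*(1/(2*a)) = (2 + Y)/(2*a))
-11131 - f(51, X) = -11131 - (2 - 95)/(2*51) = -11131 - (-93)/(2*51) = -11131 - 1*(-31/34) = -11131 + 31/34 = -378423/34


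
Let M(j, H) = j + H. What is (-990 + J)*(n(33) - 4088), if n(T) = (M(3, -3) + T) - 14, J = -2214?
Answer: 13037076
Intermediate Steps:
M(j, H) = H + j
n(T) = -14 + T (n(T) = ((-3 + 3) + T) - 14 = (0 + T) - 14 = T - 14 = -14 + T)
(-990 + J)*(n(33) - 4088) = (-990 - 2214)*((-14 + 33) - 4088) = -3204*(19 - 4088) = -3204*(-4069) = 13037076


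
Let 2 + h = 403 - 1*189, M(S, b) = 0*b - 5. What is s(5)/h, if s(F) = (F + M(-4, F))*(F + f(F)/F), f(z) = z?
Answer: 0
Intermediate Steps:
M(S, b) = -5 (M(S, b) = 0 - 5 = -5)
h = 212 (h = -2 + (403 - 1*189) = -2 + (403 - 189) = -2 + 214 = 212)
s(F) = (1 + F)*(-5 + F) (s(F) = (F - 5)*(F + F/F) = (-5 + F)*(F + 1) = (-5 + F)*(1 + F) = (1 + F)*(-5 + F))
s(5)/h = (-5 + 5**2 - 4*5)/212 = (-5 + 25 - 20)*(1/212) = 0*(1/212) = 0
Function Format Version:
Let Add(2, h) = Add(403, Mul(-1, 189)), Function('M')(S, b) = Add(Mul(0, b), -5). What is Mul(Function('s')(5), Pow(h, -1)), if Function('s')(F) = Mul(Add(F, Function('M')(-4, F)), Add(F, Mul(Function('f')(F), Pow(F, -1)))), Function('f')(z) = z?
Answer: 0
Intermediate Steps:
Function('M')(S, b) = -5 (Function('M')(S, b) = Add(0, -5) = -5)
h = 212 (h = Add(-2, Add(403, Mul(-1, 189))) = Add(-2, Add(403, -189)) = Add(-2, 214) = 212)
Function('s')(F) = Mul(Add(1, F), Add(-5, F)) (Function('s')(F) = Mul(Add(F, -5), Add(F, Mul(F, Pow(F, -1)))) = Mul(Add(-5, F), Add(F, 1)) = Mul(Add(-5, F), Add(1, F)) = Mul(Add(1, F), Add(-5, F)))
Mul(Function('s')(5), Pow(h, -1)) = Mul(Add(-5, Pow(5, 2), Mul(-4, 5)), Pow(212, -1)) = Mul(Add(-5, 25, -20), Rational(1, 212)) = Mul(0, Rational(1, 212)) = 0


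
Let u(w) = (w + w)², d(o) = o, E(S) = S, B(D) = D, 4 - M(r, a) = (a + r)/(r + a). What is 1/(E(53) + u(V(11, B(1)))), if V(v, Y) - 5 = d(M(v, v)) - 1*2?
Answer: 1/197 ≈ 0.0050761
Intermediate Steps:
M(r, a) = 3 (M(r, a) = 4 - (a + r)/(r + a) = 4 - (a + r)/(a + r) = 4 - 1*1 = 4 - 1 = 3)
V(v, Y) = 6 (V(v, Y) = 5 + (3 - 1*2) = 5 + (3 - 2) = 5 + 1 = 6)
u(w) = 4*w² (u(w) = (2*w)² = 4*w²)
1/(E(53) + u(V(11, B(1)))) = 1/(53 + 4*6²) = 1/(53 + 4*36) = 1/(53 + 144) = 1/197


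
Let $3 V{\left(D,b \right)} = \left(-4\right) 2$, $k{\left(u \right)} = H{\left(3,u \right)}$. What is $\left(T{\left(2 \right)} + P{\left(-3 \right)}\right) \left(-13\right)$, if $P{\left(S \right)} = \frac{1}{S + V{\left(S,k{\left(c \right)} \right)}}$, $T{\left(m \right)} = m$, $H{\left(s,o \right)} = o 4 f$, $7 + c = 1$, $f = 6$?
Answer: $- \frac{403}{17} \approx -23.706$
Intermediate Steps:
$c = -6$ ($c = -7 + 1 = -6$)
$H{\left(s,o \right)} = 24 o$ ($H{\left(s,o \right)} = o 4 \cdot 6 = 4 o 6 = 24 o$)
$k{\left(u \right)} = 24 u$
$V{\left(D,b \right)} = - \frac{8}{3}$ ($V{\left(D,b \right)} = \frac{\left(-4\right) 2}{3} = \frac{1}{3} \left(-8\right) = - \frac{8}{3}$)
$P{\left(S \right)} = \frac{1}{- \frac{8}{3} + S}$ ($P{\left(S \right)} = \frac{1}{S - \frac{8}{3}} = \frac{1}{- \frac{8}{3} + S}$)
$\left(T{\left(2 \right)} + P{\left(-3 \right)}\right) \left(-13\right) = \left(2 + \frac{3}{-8 + 3 \left(-3\right)}\right) \left(-13\right) = \left(2 + \frac{3}{-8 - 9}\right) \left(-13\right) = \left(2 + \frac{3}{-17}\right) \left(-13\right) = \left(2 + 3 \left(- \frac{1}{17}\right)\right) \left(-13\right) = \left(2 - \frac{3}{17}\right) \left(-13\right) = \frac{31}{17} \left(-13\right) = - \frac{403}{17}$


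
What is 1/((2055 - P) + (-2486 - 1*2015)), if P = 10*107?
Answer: -1/3516 ≈ -0.00028441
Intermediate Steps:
P = 1070
1/((2055 - P) + (-2486 - 1*2015)) = 1/((2055 - 1*1070) + (-2486 - 1*2015)) = 1/((2055 - 1070) + (-2486 - 2015)) = 1/(985 - 4501) = 1/(-3516) = -1/3516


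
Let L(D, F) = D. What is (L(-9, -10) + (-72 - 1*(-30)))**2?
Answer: 2601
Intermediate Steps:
(L(-9, -10) + (-72 - 1*(-30)))**2 = (-9 + (-72 - 1*(-30)))**2 = (-9 + (-72 + 30))**2 = (-9 - 42)**2 = (-51)**2 = 2601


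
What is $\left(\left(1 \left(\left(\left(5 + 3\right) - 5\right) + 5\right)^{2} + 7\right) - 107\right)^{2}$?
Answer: $1296$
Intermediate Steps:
$\left(\left(1 \left(\left(\left(5 + 3\right) - 5\right) + 5\right)^{2} + 7\right) - 107\right)^{2} = \left(\left(1 \left(\left(8 - 5\right) + 5\right)^{2} + 7\right) - 107\right)^{2} = \left(\left(1 \left(3 + 5\right)^{2} + 7\right) - 107\right)^{2} = \left(\left(1 \cdot 8^{2} + 7\right) - 107\right)^{2} = \left(\left(1 \cdot 64 + 7\right) - 107\right)^{2} = \left(\left(64 + 7\right) - 107\right)^{2} = \left(71 - 107\right)^{2} = \left(-36\right)^{2} = 1296$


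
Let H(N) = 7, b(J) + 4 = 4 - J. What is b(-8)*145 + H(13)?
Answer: 1167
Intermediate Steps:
b(J) = -J (b(J) = -4 + (4 - J) = -J)
b(-8)*145 + H(13) = -1*(-8)*145 + 7 = 8*145 + 7 = 1160 + 7 = 1167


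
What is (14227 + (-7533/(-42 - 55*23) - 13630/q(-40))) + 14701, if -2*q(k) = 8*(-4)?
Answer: 293624227/10456 ≈ 28082.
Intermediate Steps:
q(k) = 16 (q(k) = -4*(-4) = -½*(-32) = 16)
(14227 + (-7533/(-42 - 55*23) - 13630/q(-40))) + 14701 = (14227 + (-7533/(-42 - 55*23) - 13630/16)) + 14701 = (14227 + (-7533/(-42 - 1265) - 13630*1/16)) + 14701 = (14227 + (-7533/(-1307) - 6815/8)) + 14701 = (14227 + (-7533*(-1/1307) - 6815/8)) + 14701 = (14227 + (7533/1307 - 6815/8)) + 14701 = (14227 - 8846941/10456) + 14701 = 139910571/10456 + 14701 = 293624227/10456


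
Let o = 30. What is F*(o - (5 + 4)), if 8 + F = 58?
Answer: 1050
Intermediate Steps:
F = 50 (F = -8 + 58 = 50)
F*(o - (5 + 4)) = 50*(30 - (5 + 4)) = 50*(30 - 1*9) = 50*(30 - 9) = 50*21 = 1050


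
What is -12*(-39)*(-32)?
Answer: -14976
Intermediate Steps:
-12*(-39)*(-32) = 468*(-32) = -14976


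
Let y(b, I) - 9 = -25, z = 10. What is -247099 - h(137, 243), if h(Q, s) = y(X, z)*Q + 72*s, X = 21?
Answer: -262403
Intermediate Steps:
y(b, I) = -16 (y(b, I) = 9 - 25 = -16)
h(Q, s) = -16*Q + 72*s
-247099 - h(137, 243) = -247099 - (-16*137 + 72*243) = -247099 - (-2192 + 17496) = -247099 - 1*15304 = -247099 - 15304 = -262403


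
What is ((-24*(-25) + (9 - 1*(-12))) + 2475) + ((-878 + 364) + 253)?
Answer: 2835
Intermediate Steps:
((-24*(-25) + (9 - 1*(-12))) + 2475) + ((-878 + 364) + 253) = ((600 + (9 + 12)) + 2475) + (-514 + 253) = ((600 + 21) + 2475) - 261 = (621 + 2475) - 261 = 3096 - 261 = 2835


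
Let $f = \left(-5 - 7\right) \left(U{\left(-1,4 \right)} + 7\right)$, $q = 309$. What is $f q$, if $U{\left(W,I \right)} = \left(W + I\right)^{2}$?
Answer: $-59328$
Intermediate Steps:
$U{\left(W,I \right)} = \left(I + W\right)^{2}$
$f = -192$ ($f = \left(-5 - 7\right) \left(\left(4 - 1\right)^{2} + 7\right) = - 12 \left(3^{2} + 7\right) = - 12 \left(9 + 7\right) = \left(-12\right) 16 = -192$)
$f q = \left(-192\right) 309 = -59328$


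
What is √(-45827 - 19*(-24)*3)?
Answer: I*√44459 ≈ 210.85*I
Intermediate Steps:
√(-45827 - 19*(-24)*3) = √(-45827 + 456*3) = √(-45827 + 1368) = √(-44459) = I*√44459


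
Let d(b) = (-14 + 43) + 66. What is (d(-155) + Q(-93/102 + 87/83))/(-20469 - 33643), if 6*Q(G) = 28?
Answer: -299/162336 ≈ -0.0018419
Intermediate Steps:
d(b) = 95 (d(b) = 29 + 66 = 95)
Q(G) = 14/3 (Q(G) = (1/6)*28 = 14/3)
(d(-155) + Q(-93/102 + 87/83))/(-20469 - 33643) = (95 + 14/3)/(-20469 - 33643) = (299/3)/(-54112) = (299/3)*(-1/54112) = -299/162336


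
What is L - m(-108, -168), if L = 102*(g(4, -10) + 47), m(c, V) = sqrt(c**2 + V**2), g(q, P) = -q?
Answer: 4386 - 12*sqrt(277) ≈ 4186.3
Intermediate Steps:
m(c, V) = sqrt(V**2 + c**2)
L = 4386 (L = 102*(-1*4 + 47) = 102*(-4 + 47) = 102*43 = 4386)
L - m(-108, -168) = 4386 - sqrt((-168)**2 + (-108)**2) = 4386 - sqrt(28224 + 11664) = 4386 - sqrt(39888) = 4386 - 12*sqrt(277)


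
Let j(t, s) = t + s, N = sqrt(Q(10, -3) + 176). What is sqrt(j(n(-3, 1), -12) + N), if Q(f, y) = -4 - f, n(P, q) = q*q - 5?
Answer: sqrt(-16 + 9*sqrt(2)) ≈ 1.8089*I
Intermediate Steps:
n(P, q) = -5 + q**2 (n(P, q) = q**2 - 5 = -5 + q**2)
N = 9*sqrt(2) (N = sqrt((-4 - 1*10) + 176) = sqrt((-4 - 10) + 176) = sqrt(-14 + 176) = sqrt(162) = 9*sqrt(2) ≈ 12.728)
j(t, s) = s + t
sqrt(j(n(-3, 1), -12) + N) = sqrt((-12 + (-5 + 1**2)) + 9*sqrt(2)) = sqrt((-12 + (-5 + 1)) + 9*sqrt(2)) = sqrt((-12 - 4) + 9*sqrt(2)) = sqrt(-16 + 9*sqrt(2))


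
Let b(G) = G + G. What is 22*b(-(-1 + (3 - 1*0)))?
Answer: -88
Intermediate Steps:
b(G) = 2*G
22*b(-(-1 + (3 - 1*0))) = 22*(2*(-(-1 + (3 - 1*0)))) = 22*(2*(-(-1 + (3 + 0)))) = 22*(2*(-(-1 + 3))) = 22*(2*(-1*2)) = 22*(2*(-2)) = 22*(-4) = -88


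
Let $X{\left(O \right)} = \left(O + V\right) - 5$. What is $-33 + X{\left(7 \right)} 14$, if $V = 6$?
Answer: $79$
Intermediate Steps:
$X{\left(O \right)} = 1 + O$ ($X{\left(O \right)} = \left(O + 6\right) - 5 = \left(6 + O\right) - 5 = 1 + O$)
$-33 + X{\left(7 \right)} 14 = -33 + \left(1 + 7\right) 14 = -33 + 8 \cdot 14 = -33 + 112 = 79$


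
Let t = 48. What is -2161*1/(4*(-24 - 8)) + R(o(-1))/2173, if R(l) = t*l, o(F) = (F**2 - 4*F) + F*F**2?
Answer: 4720429/278144 ≈ 16.971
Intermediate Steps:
o(F) = F**2 + F**3 - 4*F (o(F) = (F**2 - 4*F) + F**3 = F**2 + F**3 - 4*F)
R(l) = 48*l
-2161*1/(4*(-24 - 8)) + R(o(-1))/2173 = -2161*1/(4*(-24 - 8)) + (48*(-(-4 - 1 + (-1)**2)))/2173 = -2161/(4*(-32)) + (48*(-(-4 - 1 + 1)))*(1/2173) = -2161/(-128) + (48*(-1*(-4)))*(1/2173) = -2161*(-1/128) + (48*4)*(1/2173) = 2161/128 + 192*(1/2173) = 2161/128 + 192/2173 = 4720429/278144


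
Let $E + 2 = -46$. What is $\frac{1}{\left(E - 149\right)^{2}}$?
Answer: $\frac{1}{38809} \approx 2.5767 \cdot 10^{-5}$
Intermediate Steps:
$E = -48$ ($E = -2 - 46 = -48$)
$\frac{1}{\left(E - 149\right)^{2}} = \frac{1}{\left(-48 - 149\right)^{2}} = \frac{1}{\left(-197\right)^{2}} = \frac{1}{38809}$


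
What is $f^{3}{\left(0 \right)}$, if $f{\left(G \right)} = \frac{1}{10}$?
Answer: $\frac{1}{1000} \approx 0.001$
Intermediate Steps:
$f{\left(G \right)} = \frac{1}{10}$
$f^{3}{\left(0 \right)} = \left(\frac{1}{10}\right)^{3} = \frac{1}{1000}$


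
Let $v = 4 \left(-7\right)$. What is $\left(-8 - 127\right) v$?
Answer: $3780$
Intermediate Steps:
$v = -28$
$\left(-8 - 127\right) v = \left(-8 - 127\right) \left(-28\right) = \left(-135\right) \left(-28\right) = 3780$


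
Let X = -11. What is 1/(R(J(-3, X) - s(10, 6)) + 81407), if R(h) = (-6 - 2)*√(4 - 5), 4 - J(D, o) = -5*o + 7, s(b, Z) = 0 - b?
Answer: 81407/6627099713 + 8*I/6627099713 ≈ 1.2284e-5 + 1.2072e-9*I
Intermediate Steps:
s(b, Z) = -b
J(D, o) = -3 + 5*o (J(D, o) = 4 - (-5*o + 7) = 4 - (7 - 5*o) = 4 + (-7 + 5*o) = -3 + 5*o)
R(h) = -8*I
1/(R(J(-3, X) - s(10, 6)) + 81407) = 1/(-8*I + 81407) = 1/(81407 - 8*I) = (81407 + 8*I)/6627099713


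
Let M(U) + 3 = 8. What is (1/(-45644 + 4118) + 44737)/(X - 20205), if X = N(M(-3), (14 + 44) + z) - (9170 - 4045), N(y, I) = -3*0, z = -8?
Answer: -109279333/61873740 ≈ -1.7662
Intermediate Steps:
M(U) = 5 (M(U) = -3 + 8 = 5)
N(y, I) = 0
X = -5125 (X = 0 - (9170 - 4045) = 0 - 1*5125 = 0 - 5125 = -5125)
(1/(-45644 + 4118) + 44737)/(X - 20205) = (1/(-45644 + 4118) + 44737)/(-5125 - 20205) = (1/(-41526) + 44737)/(-25330) = (-1/41526 + 44737)*(-1/25330) = (1857748661/41526)*(-1/25330) = -109279333/61873740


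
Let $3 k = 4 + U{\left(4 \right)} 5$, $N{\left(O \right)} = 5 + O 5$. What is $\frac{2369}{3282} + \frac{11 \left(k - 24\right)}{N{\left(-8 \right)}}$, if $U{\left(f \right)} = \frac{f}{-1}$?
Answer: $\frac{1141907}{114870} \approx 9.9409$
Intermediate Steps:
$U{\left(f \right)} = - f$ ($U{\left(f \right)} = f \left(-1\right) = - f$)
$N{\left(O \right)} = 5 + 5 O$
$k = - \frac{16}{3}$ ($k = \frac{4 + \left(-1\right) 4 \cdot 5}{3} = \frac{4 - 20}{3} = \frac{1}{3} \left(-16\right) = - \frac{16}{3} \approx -5.3333$)
$\frac{2369}{3282} + \frac{11 \left(k - 24\right)}{N{\left(-8 \right)}} = \frac{2369}{3282} + \frac{11 \left(- \frac{16}{3} - 24\right)}{5 + 5 \left(-8\right)} = 2369 \cdot \frac{1}{3282} + \frac{11 \left(- \frac{88}{3}\right)}{5 - 40} = \frac{2369}{3282} - \frac{968}{3 \left(-35\right)} = \frac{2369}{3282} - - \frac{968}{105} = \frac{2369}{3282} + \frac{968}{105} = \frac{1141907}{114870}$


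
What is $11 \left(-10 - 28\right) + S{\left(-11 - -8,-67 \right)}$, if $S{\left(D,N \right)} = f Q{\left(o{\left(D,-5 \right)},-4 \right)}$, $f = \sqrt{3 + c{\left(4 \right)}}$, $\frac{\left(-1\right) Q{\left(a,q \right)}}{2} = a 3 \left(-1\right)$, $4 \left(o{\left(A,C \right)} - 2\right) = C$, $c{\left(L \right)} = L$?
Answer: $-418 + \frac{9 \sqrt{7}}{2} \approx -406.09$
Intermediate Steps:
$o{\left(A,C \right)} = 2 + \frac{C}{4}$
$Q{\left(a,q \right)} = 6 a$ ($Q{\left(a,q \right)} = - 2 a 3 \left(-1\right) = - 2 \cdot 3 a \left(-1\right) = - 2 \left(- 3 a\right) = 6 a$)
$f = \sqrt{7}$ ($f = \sqrt{3 + 4} = \sqrt{7} \approx 2.6458$)
$S{\left(D,N \right)} = \frac{9 \sqrt{7}}{2}$ ($S{\left(D,N \right)} = \sqrt{7} \cdot 6 \left(2 + \frac{1}{4} \left(-5\right)\right) = \sqrt{7} \cdot 6 \left(2 - \frac{5}{4}\right) = \sqrt{7} \cdot 6 \cdot \frac{3}{4} = \sqrt{7} \cdot \frac{9}{2} = \frac{9 \sqrt{7}}{2}$)
$11 \left(-10 - 28\right) + S{\left(-11 - -8,-67 \right)} = 11 \left(-10 - 28\right) + \frac{9 \sqrt{7}}{2} = 11 \left(-38\right) + \frac{9 \sqrt{7}}{2} = -418 + \frac{9 \sqrt{7}}{2}$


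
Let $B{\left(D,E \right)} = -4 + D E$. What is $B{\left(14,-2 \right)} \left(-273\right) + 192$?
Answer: $8928$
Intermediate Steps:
$B{\left(14,-2 \right)} \left(-273\right) + 192 = \left(-4 + 14 \left(-2\right)\right) \left(-273\right) + 192 = \left(-4 - 28\right) \left(-273\right) + 192 = \left(-32\right) \left(-273\right) + 192 = 8736 + 192 = 8928$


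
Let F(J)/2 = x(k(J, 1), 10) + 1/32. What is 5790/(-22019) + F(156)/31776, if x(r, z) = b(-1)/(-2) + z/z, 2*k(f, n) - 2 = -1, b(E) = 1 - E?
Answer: -2943706621/11194811904 ≈ -0.26295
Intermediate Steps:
k(f, n) = ½ (k(f, n) = 1 + (½)*(-1) = 1 - ½ = ½)
x(r, z) = 0 (x(r, z) = (1 - 1*(-1))/(-2) + z/z = (1 + 1)*(-½) + 1 = 2*(-½) + 1 = -1 + 1 = 0)
F(J) = 1/16 (F(J) = 2*(0 + 1/32) = 2*(1/32) = 1/16)
5790/(-22019) + F(156)/31776 = 5790/(-22019) + (1/16)/31776 = 5790*(-1/22019) + (1/16)*(1/31776) = -5790/22019 + 1/508416 = -2943706621/11194811904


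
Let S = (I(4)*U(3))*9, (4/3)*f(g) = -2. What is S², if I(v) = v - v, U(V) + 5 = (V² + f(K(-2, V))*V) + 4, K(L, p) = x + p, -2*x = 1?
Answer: 0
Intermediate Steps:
x = -½ (x = -½*1 = -½ ≈ -0.50000)
K(L, p) = -½ + p
f(g) = -3/2 (f(g) = (¾)*(-2) = -3/2)
U(V) = -1 + V² - 3*V/2 (U(V) = -5 + ((V² - 3*V/2) + 4) = -5 + (4 + V² - 3*V/2) = -1 + V² - 3*V/2)
I(v) = 0
S = 0 (S = (0*(-1 + 3² - 3/2*3))*9 = (0*(-1 + 9 - 9/2))*9 = (0*(7/2))*9 = 0*9 = 0)
S² = 0² = 0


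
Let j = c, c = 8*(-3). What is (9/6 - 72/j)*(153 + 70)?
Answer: 2007/2 ≈ 1003.5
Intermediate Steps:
c = -24
j = -24
(9/6 - 72/j)*(153 + 70) = (9/6 - 72/(-24))*(153 + 70) = (9*(⅙) - 72*(-1/24))*223 = (3/2 + 3)*223 = (9/2)*223 = 2007/2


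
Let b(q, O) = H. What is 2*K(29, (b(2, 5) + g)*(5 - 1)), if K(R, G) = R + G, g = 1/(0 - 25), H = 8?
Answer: 3042/25 ≈ 121.68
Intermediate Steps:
b(q, O) = 8
g = -1/25 (g = 1/(-25) = -1/25 ≈ -0.040000)
K(R, G) = G + R
2*K(29, (b(2, 5) + g)*(5 - 1)) = 2*((8 - 1/25)*(5 - 1) + 29) = 2*((199/25)*4 + 29) = 2*(796/25 + 29) = 2*(1521/25) = 3042/25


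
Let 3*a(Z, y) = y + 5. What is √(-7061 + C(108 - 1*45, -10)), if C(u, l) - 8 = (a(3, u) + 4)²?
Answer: I*√57077/3 ≈ 79.636*I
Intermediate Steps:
a(Z, y) = 5/3 + y/3 (a(Z, y) = (y + 5)/3 = (5 + y)/3 = 5/3 + y/3)
C(u, l) = 8 + (17/3 + u/3)² (C(u, l) = 8 + ((5/3 + u/3) + 4)² = 8 + (17/3 + u/3)²)
√(-7061 + C(108 - 1*45, -10)) = √(-7061 + (8 + (17 + (108 - 1*45))²/9)) = √(-7061 + (8 + (17 + (108 - 45))²/9)) = √(-7061 + (8 + (17 + 63)²/9)) = √(-7061 + (8 + (⅑)*80²)) = √(-7061 + (8 + (⅑)*6400)) = √(-7061 + (8 + 6400/9)) = √(-7061 + 6472/9) = √(-57077/9) = I*√57077/3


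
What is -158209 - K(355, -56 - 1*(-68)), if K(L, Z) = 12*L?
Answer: -162469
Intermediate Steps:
-158209 - K(355, -56 - 1*(-68)) = -158209 - 12*355 = -158209 - 1*4260 = -158209 - 4260 = -162469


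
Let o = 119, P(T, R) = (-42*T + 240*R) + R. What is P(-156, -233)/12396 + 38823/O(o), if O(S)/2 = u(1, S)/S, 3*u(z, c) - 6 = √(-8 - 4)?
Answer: 42951355885/49584 - 4619937*I*√3/16 ≈ 8.6623e+5 - 5.0012e+5*I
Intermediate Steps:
u(z, c) = 2 + 2*I*√3/3 (u(z, c) = 2 + √(-8 - 4)/3 = 2 + √(-12)/3 = 2 + (2*I*√3)/3 = 2 + 2*I*√3/3)
P(T, R) = -42*T + 241*R
O(S) = 2*(2 + 2*I*√3/3)/S (O(S) = 2*((2 + 2*I*√3/3)/S) = 2*(2 + 2*I*√3/3)/S)
P(-156, -233)/12396 + 38823/O(o) = (-42*(-156) + 241*(-233))/12396 + 38823/(((4/3)*(3 + I*√3)/119)) = (6552 - 56153)*(1/12396) + 38823/(((4/3)*(1/119)*(3 + I*√3))) = -49601*1/12396 + 38823/(4/119 + 4*I*√3/357) = -49601/12396 + 38823/(4/119 + 4*I*√3/357)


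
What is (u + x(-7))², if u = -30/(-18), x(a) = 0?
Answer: 25/9 ≈ 2.7778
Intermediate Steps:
u = 5/3 (u = -30*(-1/18) = 5/3 ≈ 1.6667)
(u + x(-7))² = (5/3 + 0)² = (5/3)² = 25/9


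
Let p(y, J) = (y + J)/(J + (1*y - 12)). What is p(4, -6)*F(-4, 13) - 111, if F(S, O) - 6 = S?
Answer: -775/7 ≈ -110.71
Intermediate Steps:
F(S, O) = 6 + S
p(y, J) = (J + y)/(-12 + J + y) (p(y, J) = (J + y)/(J + (y - 12)) = (J + y)/(J + (-12 + y)) = (J + y)/(-12 + J + y))
p(4, -6)*F(-4, 13) - 111 = ((-6 + 4)/(-12 - 6 + 4))*(6 - 4) - 111 = (-2/(-14))*2 - 111 = -1/14*(-2)*2 - 111 = (⅐)*2 - 111 = 2/7 - 111 = -775/7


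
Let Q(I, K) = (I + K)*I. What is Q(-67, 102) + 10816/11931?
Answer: -27967379/11931 ≈ -2344.1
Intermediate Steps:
Q(I, K) = I*(I + K)
Q(-67, 102) + 10816/11931 = -67*(-67 + 102) + 10816/11931 = -67*35 + 10816*(1/11931) = -2345 + 10816/11931 = -27967379/11931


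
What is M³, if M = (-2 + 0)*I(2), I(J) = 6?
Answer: -1728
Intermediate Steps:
M = -12 (M = (-2 + 0)*6 = -2*6 = -12)
M³ = (-12)³ = -1728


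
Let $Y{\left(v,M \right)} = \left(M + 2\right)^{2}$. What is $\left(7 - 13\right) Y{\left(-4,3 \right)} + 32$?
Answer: $-118$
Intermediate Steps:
$Y{\left(v,M \right)} = \left(2 + M\right)^{2}$
$\left(7 - 13\right) Y{\left(-4,3 \right)} + 32 = \left(7 - 13\right) \left(2 + 3\right)^{2} + 32 = - 6 \cdot 5^{2} + 32 = \left(-6\right) 25 + 32 = -150 + 32 = -118$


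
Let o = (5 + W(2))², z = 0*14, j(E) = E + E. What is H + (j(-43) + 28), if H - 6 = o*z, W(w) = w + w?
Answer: -52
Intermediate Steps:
j(E) = 2*E
W(w) = 2*w
z = 0
o = 81 (o = (5 + 2*2)² = (5 + 4)² = 9² = 81)
H = 6 (H = 6 + 81*0 = 6 + 0 = 6)
H + (j(-43) + 28) = 6 + (2*(-43) + 28) = 6 + (-86 + 28) = 6 - 58 = -52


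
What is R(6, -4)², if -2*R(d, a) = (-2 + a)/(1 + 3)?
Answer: 9/16 ≈ 0.56250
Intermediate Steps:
R(d, a) = ¼ - a/8 (R(d, a) = -(-2 + a)/(2*(1 + 3)) = -(-2 + a)/(2*4) = -(-½ + a/4)/2 = ¼ - a/8)
R(6, -4)² = (¼ - ⅛*(-4))² = (¼ + ½)² = (¾)² = 9/16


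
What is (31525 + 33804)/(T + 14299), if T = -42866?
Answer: -5939/2597 ≈ -2.2869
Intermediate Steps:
(31525 + 33804)/(T + 14299) = (31525 + 33804)/(-42866 + 14299) = 65329/(-28567) = 65329*(-1/28567) = -5939/2597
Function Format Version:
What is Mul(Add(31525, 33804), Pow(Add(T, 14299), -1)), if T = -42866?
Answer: Rational(-5939, 2597) ≈ -2.2869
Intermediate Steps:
Mul(Add(31525, 33804), Pow(Add(T, 14299), -1)) = Mul(Add(31525, 33804), Pow(Add(-42866, 14299), -1)) = Mul(65329, Pow(-28567, -1)) = Mul(65329, Rational(-1, 28567)) = Rational(-5939, 2597)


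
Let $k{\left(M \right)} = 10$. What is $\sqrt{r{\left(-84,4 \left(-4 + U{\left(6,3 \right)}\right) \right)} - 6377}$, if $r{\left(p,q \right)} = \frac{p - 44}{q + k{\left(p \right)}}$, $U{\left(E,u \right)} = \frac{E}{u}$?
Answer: $i \sqrt{6441} \approx 80.256 i$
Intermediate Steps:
$r{\left(p,q \right)} = \frac{-44 + p}{10 + q}$ ($r{\left(p,q \right)} = \frac{p - 44}{q + 10} = \frac{-44 + p}{10 + q}$)
$\sqrt{r{\left(-84,4 \left(-4 + U{\left(6,3 \right)}\right) \right)} - 6377} = \sqrt{\frac{-44 - 84}{10 + 4 \left(-4 + \frac{6}{3}\right)} - 6377} = \sqrt{\frac{1}{10 + 4 \left(-4 + 6 \cdot \frac{1}{3}\right)} \left(-128\right) - 6377} = \sqrt{\frac{1}{10 + 4 \left(-4 + 2\right)} \left(-128\right) - 6377} = \sqrt{\frac{1}{10 + 4 \left(-2\right)} \left(-128\right) - 6377} = \sqrt{\frac{1}{10 - 8} \left(-128\right) - 6377} = \sqrt{\frac{1}{2} \left(-128\right) - 6377} = \sqrt{-64 - 6377} = \sqrt{-6441} = i \sqrt{6441}$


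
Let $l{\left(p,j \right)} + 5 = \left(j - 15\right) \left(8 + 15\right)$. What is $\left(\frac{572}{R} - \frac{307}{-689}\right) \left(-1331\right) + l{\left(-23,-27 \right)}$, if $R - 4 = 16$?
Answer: $- \frac{136527617}{3445} \approx -39631.0$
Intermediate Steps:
$R = 20$ ($R = 4 + 16 = 20$)
$l{\left(p,j \right)} = -350 + 23 j$ ($l{\left(p,j \right)} = -5 + \left(j - 15\right) \left(8 + 15\right) = -5 + \left(-15 + j\right) 23 = -5 + \left(-345 + 23 j\right) = -350 + 23 j$)
$\left(\frac{572}{R} - \frac{307}{-689}\right) \left(-1331\right) + l{\left(-23,-27 \right)} = \left(\frac{572}{20} - \frac{307}{-689}\right) \left(-1331\right) + \left(-350 + 23 \left(-27\right)\right) = \left(572 \cdot \frac{1}{20} - - \frac{307}{689}\right) \left(-1331\right) - 971 = \left(\frac{143}{5} + \frac{307}{689}\right) \left(-1331\right) - 971 = \frac{100062}{3445} \left(-1331\right) - 971 = - \frac{133182522}{3445} - 971 = - \frac{136527617}{3445}$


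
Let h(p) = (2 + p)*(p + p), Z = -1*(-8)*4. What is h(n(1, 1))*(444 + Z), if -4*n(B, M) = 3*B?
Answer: -1785/2 ≈ -892.50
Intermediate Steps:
n(B, M) = -3*B/4
Z = 32 (Z = 8*4 = 32)
h(p) = 2*p*(2 + p) (h(p) = (2 + p)*(2*p) = 2*p*(2 + p))
h(n(1, 1))*(444 + Z) = (2*(-3/4*1)*(2 - 3/4*1))*(444 + 32) = (2*(-3/4)*(2 - 3/4))*476 = (2*(-3/4)*(5/4))*476 = -15/8*476 = -1785/2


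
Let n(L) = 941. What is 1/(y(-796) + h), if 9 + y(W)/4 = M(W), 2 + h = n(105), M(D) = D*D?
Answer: 1/2535367 ≈ 3.9442e-7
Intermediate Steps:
M(D) = D²
h = 939 (h = -2 + 941 = 939)
y(W) = -36 + 4*W²
1/(y(-796) + h) = 1/((-36 + 4*(-796)²) + 939) = 1/((-36 + 4*633616) + 939) = 1/((-36 + 2534464) + 939) = 1/(2534428 + 939) = 1/2535367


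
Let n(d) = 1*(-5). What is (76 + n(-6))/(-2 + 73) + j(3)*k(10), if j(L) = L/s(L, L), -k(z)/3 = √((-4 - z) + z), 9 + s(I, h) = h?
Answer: 1 + 3*I ≈ 1.0 + 3.0*I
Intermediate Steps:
s(I, h) = -9 + h
k(z) = -6*I (k(z) = -3*√((-4 - z) + z) = -6*I)
n(d) = -5
j(L) = L/(-9 + L)
(76 + n(-6))/(-2 + 73) + j(3)*k(10) = (76 - 5)/(-2 + 73) + (3/(-9 + 3))*(-6*I) = 71/71 + (3/(-6))*(-6*I) = 71*(1/71) + (3*(-⅙))*(-6*I) = 1 - (-3)*I = 1 + 3*I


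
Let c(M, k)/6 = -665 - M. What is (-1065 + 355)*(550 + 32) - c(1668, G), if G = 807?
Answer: -399222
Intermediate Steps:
c(M, k) = -3990 - 6*M (c(M, k) = 6*(-665 - M) = -3990 - 6*M)
(-1065 + 355)*(550 + 32) - c(1668, G) = (-1065 + 355)*(550 + 32) - (-3990 - 6*1668) = -710*582 - (-3990 - 10008) = -413220 - 1*(-13998) = -413220 + 13998 = -399222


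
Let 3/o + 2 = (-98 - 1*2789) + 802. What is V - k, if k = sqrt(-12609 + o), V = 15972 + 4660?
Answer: 20632 - I*sqrt(54919375782)/2087 ≈ 20632.0 - 112.29*I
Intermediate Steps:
o = -3/2087 (o = 3/(-2 + ((-98 - 1*2789) + 802)) = 3/(-2 + ((-98 - 2789) + 802)) = 3/(-2 + (-2887 + 802)) = 3/(-2 - 2085) = 3/(-2087) = 3*(-1/2087) = -3/2087 ≈ -0.0014375)
V = 20632
k = I*sqrt(54919375782)/2087 (k = sqrt(-12609 - 3/2087) = sqrt(-26314986/2087) = I*sqrt(54919375782)/2087 ≈ 112.29*I)
V - k = 20632 - I*sqrt(54919375782)/2087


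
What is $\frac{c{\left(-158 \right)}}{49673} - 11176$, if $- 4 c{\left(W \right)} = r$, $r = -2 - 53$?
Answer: $- \frac{2220581737}{198692} \approx -11176.0$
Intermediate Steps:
$r = -55$
$c{\left(W \right)} = \frac{55}{4}$ ($c{\left(W \right)} = \left(- \frac{1}{4}\right) \left(-55\right) = \frac{55}{4}$)
$\frac{c{\left(-158 \right)}}{49673} - 11176 = \frac{55}{4 \cdot 49673} - 11176 = \frac{55}{4} \cdot \frac{1}{49673} - 11176 = \frac{55}{198692} - 11176 = - \frac{2220581737}{198692}$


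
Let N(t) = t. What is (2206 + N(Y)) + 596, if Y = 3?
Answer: 2805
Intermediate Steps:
(2206 + N(Y)) + 596 = (2206 + 3) + 596 = 2209 + 596 = 2805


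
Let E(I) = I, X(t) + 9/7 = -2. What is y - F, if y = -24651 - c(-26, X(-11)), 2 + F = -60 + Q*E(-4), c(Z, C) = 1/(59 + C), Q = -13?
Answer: -9609997/390 ≈ -24641.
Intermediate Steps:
X(t) = -23/7 (X(t) = -9/7 - 2 = -23/7)
F = -10 (F = -2 + (-60 - 13*(-4)) = -2 + (-60 + 52) = -2 - 8 = -10)
y = -9613897/390 (y = -24651 - 1/(59 - 23/7) = -24651 - 1/390/7 = -24651 - 1*7/390 = -24651 - 7/390 = -9613897/390 ≈ -24651.)
y - F = -9613897/390 - 1*(-10) = -9613897/390 + 10 = -9609997/390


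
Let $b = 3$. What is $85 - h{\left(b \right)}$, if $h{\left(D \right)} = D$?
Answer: $82$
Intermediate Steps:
$85 - h{\left(b \right)} = 85 - 3 = 82$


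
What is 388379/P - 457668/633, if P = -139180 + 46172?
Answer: -14270876417/19624688 ≈ -727.19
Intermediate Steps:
P = -93008
388379/P - 457668/633 = 388379/(-93008) - 457668/633 = 388379*(-1/93008) - 457668*1/633 = -388379/93008 - 152556/211 = -14270876417/19624688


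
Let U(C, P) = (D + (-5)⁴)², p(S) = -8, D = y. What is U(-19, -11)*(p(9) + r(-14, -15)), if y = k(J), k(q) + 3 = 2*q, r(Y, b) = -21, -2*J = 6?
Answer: -11004224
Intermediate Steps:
J = -3 (J = -½*6 = -3)
k(q) = -3 + 2*q
y = -9 (y = -3 + 2*(-3) = -3 - 6 = -9)
D = -9
U(C, P) = 379456 (U(C, P) = (-9 + (-5)⁴)² = (-9 + 625)² = 616² = 379456)
U(-19, -11)*(p(9) + r(-14, -15)) = 379456*(-8 - 21) = 379456*(-29) = -11004224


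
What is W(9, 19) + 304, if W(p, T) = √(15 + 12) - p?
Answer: 295 + 3*√3 ≈ 300.20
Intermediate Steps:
W(p, T) = -p + 3*√3 (W(p, T) = √27 - p = 3*√3 - p = -p + 3*√3)
W(9, 19) + 304 = (-1*9 + 3*√3) + 304 = (-9 + 3*√3) + 304 = 295 + 3*√3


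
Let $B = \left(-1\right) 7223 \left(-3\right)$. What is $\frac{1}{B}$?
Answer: $\frac{1}{21669} \approx 4.6149 \cdot 10^{-5}$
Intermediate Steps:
$B = 21669$ ($B = \left(-7223\right) \left(-3\right) = 21669$)
$\frac{1}{B} = \frac{1}{21669}$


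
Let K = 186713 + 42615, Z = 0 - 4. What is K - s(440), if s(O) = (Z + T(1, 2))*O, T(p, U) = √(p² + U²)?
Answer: 231088 - 440*√5 ≈ 2.3010e+5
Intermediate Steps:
Z = -4
T(p, U) = √(U² + p²)
K = 229328
s(O) = O*(-4 + √5) (s(O) = (-4 + √(2² + 1²))*O = (-4 + √(4 + 1))*O = (-4 + √5)*O = O*(-4 + √5))
K - s(440) = 229328 - 440*(-4 + √5) = 229328 - (-1760 + 440*√5) = 229328 + (1760 - 440*√5) = 231088 - 440*√5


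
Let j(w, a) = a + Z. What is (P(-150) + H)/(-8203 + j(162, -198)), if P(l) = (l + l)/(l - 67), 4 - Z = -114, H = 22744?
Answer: -4935748/1797411 ≈ -2.7460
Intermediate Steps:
Z = 118 (Z = 4 - 1*(-114) = 4 + 114 = 118)
P(l) = 2*l/(-67 + l) (P(l) = (2*l)/(-67 + l) = 2*l/(-67 + l))
j(w, a) = 118 + a (j(w, a) = a + 118 = 118 + a)
(P(-150) + H)/(-8203 + j(162, -198)) = (2*(-150)/(-67 - 150) + 22744)/(-8203 + (118 - 198)) = (2*(-150)/(-217) + 22744)/(-8203 - 80) = (2*(-150)*(-1/217) + 22744)/(-8283) = (300/217 + 22744)*(-1/8283) = (4935748/217)*(-1/8283) = -4935748/1797411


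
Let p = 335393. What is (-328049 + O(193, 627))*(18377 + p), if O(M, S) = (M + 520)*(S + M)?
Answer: 90781273470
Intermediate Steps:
O(M, S) = (520 + M)*(M + S)
(-328049 + O(193, 627))*(18377 + p) = (-328049 + (193**2 + 520*193 + 520*627 + 193*627))*(18377 + 335393) = (-328049 + (37249 + 100360 + 326040 + 121011))*353770 = (-328049 + 584660)*353770 = 256611*353770 = 90781273470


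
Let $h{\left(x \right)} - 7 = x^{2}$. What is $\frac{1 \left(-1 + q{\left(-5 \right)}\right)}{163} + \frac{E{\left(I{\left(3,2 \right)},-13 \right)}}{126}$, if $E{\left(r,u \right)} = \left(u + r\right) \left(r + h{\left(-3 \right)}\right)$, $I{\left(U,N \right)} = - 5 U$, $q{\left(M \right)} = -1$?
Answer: $- \frac{344}{1467} \approx -0.23449$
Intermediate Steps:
$h{\left(x \right)} = 7 + x^{2}$
$E{\left(r,u \right)} = \left(16 + r\right) \left(r + u\right)$ ($E{\left(r,u \right)} = \left(u + r\right) \left(r + \left(7 + \left(-3\right)^{2}\right)\right) = \left(r + u\right) \left(r + \left(7 + 9\right)\right) = \left(r + u\right) \left(r + 16\right) = \left(r + u\right) \left(16 + r\right) = \left(16 + r\right) \left(r + u\right)$)
$\frac{1 \left(-1 + q{\left(-5 \right)}\right)}{163} + \frac{E{\left(I{\left(3,2 \right)},-13 \right)}}{126} = \frac{1 \left(-1 - 1\right)}{163} + \frac{\left(\left(-5\right) 3\right)^{2} + 16 \left(\left(-5\right) 3\right) + 16 \left(-13\right) + \left(-5\right) 3 \left(-13\right)}{126} = 1 \left(-2\right) \frac{1}{163} + \left(\left(-15\right)^{2} + 16 \left(-15\right) - 208 - -195\right) \frac{1}{126} = \left(-2\right) \frac{1}{163} + \left(225 - 240 - 208 + 195\right) \frac{1}{126} = - \frac{2}{163} - \frac{2}{9} = - \frac{344}{1467}$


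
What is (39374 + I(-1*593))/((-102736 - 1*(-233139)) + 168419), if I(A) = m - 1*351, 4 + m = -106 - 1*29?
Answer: 19442/149411 ≈ 0.13012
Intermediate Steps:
m = -139 (m = -4 + (-106 - 1*29) = -4 + (-106 - 29) = -4 - 135 = -139)
I(A) = -490 (I(A) = -139 - 1*351 = -139 - 351 = -490)
(39374 + I(-1*593))/((-102736 - 1*(-233139)) + 168419) = (39374 - 490)/((-102736 - 1*(-233139)) + 168419) = 38884/((-102736 + 233139) + 168419) = 38884/(130403 + 168419) = 38884/298822 = 38884*(1/298822) = 19442/149411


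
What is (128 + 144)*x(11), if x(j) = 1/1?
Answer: 272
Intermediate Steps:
x(j) = 1
(128 + 144)*x(11) = (128 + 144)*1 = 272*1 = 272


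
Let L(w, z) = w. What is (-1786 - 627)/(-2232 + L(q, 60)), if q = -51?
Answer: 2413/2283 ≈ 1.0569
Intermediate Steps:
(-1786 - 627)/(-2232 + L(q, 60)) = (-1786 - 627)/(-2232 - 51) = -2413/(-2283) = -2413*(-1/2283) = 2413/2283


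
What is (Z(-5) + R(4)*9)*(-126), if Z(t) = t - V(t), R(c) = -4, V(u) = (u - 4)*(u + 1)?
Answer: 9702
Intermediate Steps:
V(u) = (1 + u)*(-4 + u) (V(u) = (-4 + u)*(1 + u) = (1 + u)*(-4 + u))
Z(t) = 4 - t**2 + 4*t (Z(t) = t - (-4 + t**2 - 3*t) = t + (4 - t**2 + 3*t) = 4 - t**2 + 4*t)
(Z(-5) + R(4)*9)*(-126) = ((4 - 1*(-5)**2 + 4*(-5)) - 4*9)*(-126) = ((4 - 1*25 - 20) - 36)*(-126) = ((4 - 25 - 20) - 36)*(-126) = (-41 - 36)*(-126) = -77*(-126) = 9702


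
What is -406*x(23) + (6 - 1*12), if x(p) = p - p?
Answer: -6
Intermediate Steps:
x(p) = 0
-406*x(23) + (6 - 1*12) = -406*0 + (6 - 1*12) = 0 + (6 - 12) = 0 - 6 = -6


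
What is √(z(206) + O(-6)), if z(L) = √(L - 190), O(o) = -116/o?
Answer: √210/3 ≈ 4.8305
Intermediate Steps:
z(L) = √(-190 + L)
√(z(206) + O(-6)) = √(√(-190 + 206) - 116/(-6)) = √(√16 - 116*(-⅙)) = √(4 + 58/3) = √(70/3) = √210/3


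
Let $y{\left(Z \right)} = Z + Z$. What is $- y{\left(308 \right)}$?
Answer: $-616$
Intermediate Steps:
$y{\left(Z \right)} = 2 Z$
$- y{\left(308 \right)} = - 2 \cdot 308 = \left(-1\right) 616 = -616$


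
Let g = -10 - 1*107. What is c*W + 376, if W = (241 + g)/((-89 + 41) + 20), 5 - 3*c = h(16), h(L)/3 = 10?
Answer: 8671/21 ≈ 412.90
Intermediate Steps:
h(L) = 30 (h(L) = 3*10 = 30)
c = -25/3 (c = 5/3 - 1/3*30 = 5/3 - 10 = -25/3 ≈ -8.3333)
g = -117 (g = -10 - 107 = -117)
W = -31/7 (W = (241 - 117)/((-89 + 41) + 20) = 124/(-48 + 20) = 124/(-28) = 124*(-1/28) = -31/7 ≈ -4.4286)
c*W + 376 = -25/3*(-31/7) + 376 = 775/21 + 376 = 8671/21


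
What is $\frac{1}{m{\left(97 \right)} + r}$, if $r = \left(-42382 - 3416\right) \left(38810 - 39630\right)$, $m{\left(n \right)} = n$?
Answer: $\frac{1}{37554457} \approx 2.6628 \cdot 10^{-8}$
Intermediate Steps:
$r = 37554360$ ($r = \left(-45798\right) \left(-820\right) = 37554360$)
$\frac{1}{m{\left(97 \right)} + r} = \frac{1}{97 + 37554360} = \frac{1}{37554457}$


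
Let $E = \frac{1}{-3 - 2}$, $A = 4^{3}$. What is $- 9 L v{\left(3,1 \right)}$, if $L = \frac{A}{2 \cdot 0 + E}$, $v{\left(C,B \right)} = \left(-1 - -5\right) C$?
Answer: $34560$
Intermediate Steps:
$v{\left(C,B \right)} = 4 C$ ($v{\left(C,B \right)} = \left(-1 + 5\right) C = 4 C$)
$A = 64$
$E = - \frac{1}{5}$ ($E = \frac{1}{-5} = - \frac{1}{5} \approx -0.2$)
$L = -320$ ($L = \frac{64}{2 \cdot 0 - \frac{1}{5}} = \frac{64}{0 - \frac{1}{5}} = \frac{64}{- \frac{1}{5}} = 64 \left(-5\right) = -320$)
$- 9 L v{\left(3,1 \right)} = \left(-9\right) \left(-320\right) 4 \cdot 3 = 2880 \cdot 12 = 34560$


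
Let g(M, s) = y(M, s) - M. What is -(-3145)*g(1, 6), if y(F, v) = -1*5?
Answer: -18870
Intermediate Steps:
y(F, v) = -5
g(M, s) = -5 - M
-(-3145)*g(1, 6) = -(-3145)*(-5 - 1*1) = -(-3145)*(-5 - 1) = -(-3145)*(-6) = -3145*6 = -18870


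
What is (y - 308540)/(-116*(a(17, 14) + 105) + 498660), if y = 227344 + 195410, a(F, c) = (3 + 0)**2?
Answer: 57107/242718 ≈ 0.23528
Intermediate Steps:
a(F, c) = 9 (a(F, c) = 3**2 = 9)
y = 422754
(y - 308540)/(-116*(a(17, 14) + 105) + 498660) = (422754 - 308540)/(-116*(9 + 105) + 498660) = 114214/(-116*114 + 498660) = 114214/(-13224 + 498660) = 114214/485436 = 114214*(1/485436) = 57107/242718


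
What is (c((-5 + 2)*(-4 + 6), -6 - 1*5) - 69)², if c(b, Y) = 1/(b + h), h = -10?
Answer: 1221025/256 ≈ 4769.6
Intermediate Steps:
c(b, Y) = 1/(-10 + b) (c(b, Y) = 1/(b - 10) = 1/(-10 + b))
(c((-5 + 2)*(-4 + 6), -6 - 1*5) - 69)² = (1/(-10 + (-5 + 2)*(-4 + 6)) - 69)² = (1/(-10 - 3*2) - 69)² = (1/(-10 - 6) - 69)² = (1/(-16) - 69)² = (-1/16 - 69)² = (-1105/16)² = 1221025/256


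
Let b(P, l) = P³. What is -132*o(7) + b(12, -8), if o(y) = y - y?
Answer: 1728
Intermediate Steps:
o(y) = 0
-132*o(7) + b(12, -8) = -132*0 + 12³ = 0 + 1728 = 1728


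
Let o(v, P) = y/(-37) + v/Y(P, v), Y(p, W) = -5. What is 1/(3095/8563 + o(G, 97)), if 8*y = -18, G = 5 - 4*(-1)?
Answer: -6336620/8730281 ≈ -0.72582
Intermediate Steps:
G = 9 (G = 5 + 4 = 9)
y = -9/4 (y = (⅛)*(-18) = -9/4 ≈ -2.2500)
o(v, P) = 9/148 - v/5 (o(v, P) = -9/4/(-37) + v/(-5) = -9/4*(-1/37) + v*(-⅕) = 9/148 - v/5)
1/(3095/8563 + o(G, 97)) = 1/(3095/8563 + (9/148 - ⅕*9)) = 1/(3095*(1/8563) + (9/148 - 9/5)) = 1/(3095/8563 - 1287/740) = 1/(-8730281/6336620) = -6336620/8730281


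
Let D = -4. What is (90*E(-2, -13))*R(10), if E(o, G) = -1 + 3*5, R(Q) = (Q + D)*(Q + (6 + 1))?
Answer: 128520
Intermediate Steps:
R(Q) = (-4 + Q)*(7 + Q) (R(Q) = (Q - 4)*(Q + (6 + 1)) = (-4 + Q)*(Q + 7) = (-4 + Q)*(7 + Q))
E(o, G) = 14 (E(o, G) = -1 + 15 = 14)
(90*E(-2, -13))*R(10) = (90*14)*(-28 + 10² + 3*10) = 1260*(-28 + 100 + 30) = 1260*102 = 128520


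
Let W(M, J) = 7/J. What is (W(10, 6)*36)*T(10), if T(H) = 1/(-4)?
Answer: -21/2 ≈ -10.500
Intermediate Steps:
T(H) = -¼
(W(10, 6)*36)*T(10) = ((7/6)*36)*(-¼) = 42*(-¼) = -21/2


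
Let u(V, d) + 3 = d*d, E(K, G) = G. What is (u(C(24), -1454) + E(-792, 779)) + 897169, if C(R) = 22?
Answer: 3012061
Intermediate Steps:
u(V, d) = -3 + d² (u(V, d) = -3 + d*d = -3 + d²)
(u(C(24), -1454) + E(-792, 779)) + 897169 = ((-3 + (-1454)²) + 779) + 897169 = ((-3 + 2114116) + 779) + 897169 = (2114113 + 779) + 897169 = 2114892 + 897169 = 3012061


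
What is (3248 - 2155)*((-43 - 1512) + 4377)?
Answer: 3084446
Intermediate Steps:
(3248 - 2155)*((-43 - 1512) + 4377) = 1093*(-1555 + 4377) = 1093*2822 = 3084446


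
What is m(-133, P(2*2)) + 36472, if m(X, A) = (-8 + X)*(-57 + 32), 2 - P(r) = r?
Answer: 39997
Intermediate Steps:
P(r) = 2 - r
m(X, A) = 200 - 25*X (m(X, A) = (-8 + X)*(-25) = 200 - 25*X)
m(-133, P(2*2)) + 36472 = (200 - 25*(-133)) + 36472 = (200 + 3325) + 36472 = 3525 + 36472 = 39997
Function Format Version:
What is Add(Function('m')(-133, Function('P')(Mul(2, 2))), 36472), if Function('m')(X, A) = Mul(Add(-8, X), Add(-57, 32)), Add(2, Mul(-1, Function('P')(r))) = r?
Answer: 39997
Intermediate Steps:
Function('P')(r) = Add(2, Mul(-1, r))
Function('m')(X, A) = Add(200, Mul(-25, X)) (Function('m')(X, A) = Mul(Add(-8, X), -25) = Add(200, Mul(-25, X)))
Add(Function('m')(-133, Function('P')(Mul(2, 2))), 36472) = Add(Add(200, Mul(-25, -133)), 36472) = Add(Add(200, 3325), 36472) = Add(3525, 36472) = 39997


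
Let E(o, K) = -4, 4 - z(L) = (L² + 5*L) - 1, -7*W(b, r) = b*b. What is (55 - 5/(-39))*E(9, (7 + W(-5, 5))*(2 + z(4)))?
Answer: -8600/39 ≈ -220.51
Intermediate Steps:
W(b, r) = -b²/7 (W(b, r) = -b*b/7 = -b²/7)
z(L) = 5 - L² - 5*L (z(L) = 4 - ((L² + 5*L) - 1) = 4 - (-1 + L² + 5*L) = 4 + (1 - L² - 5*L) = 5 - L² - 5*L)
(55 - 5/(-39))*E(9, (7 + W(-5, 5))*(2 + z(4))) = (55 - 5/(-39))*(-4) = (55 - 5*(-1/39))*(-4) = (55 + 5/39)*(-4) = (2150/39)*(-4) = -8600/39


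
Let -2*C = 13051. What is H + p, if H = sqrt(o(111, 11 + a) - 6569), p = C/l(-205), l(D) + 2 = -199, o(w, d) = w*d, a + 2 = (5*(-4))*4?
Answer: 13051/402 + 85*I*sqrt(2) ≈ 32.465 + 120.21*I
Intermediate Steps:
a = -82 (a = -2 + (5*(-4))*4 = -2 - 20*4 = -2 - 80 = -82)
o(w, d) = d*w
l(D) = -201 (l(D) = -2 - 199 = -201)
C = -13051/2 (C = -1/2*13051 = -13051/2 ≈ -6525.5)
p = 13051/402 (p = -13051/2/(-201) = -13051/2*(-1/201) = 13051/402 ≈ 32.465)
H = 85*I*sqrt(2) (H = sqrt((11 - 82)*111 - 6569) = sqrt(-71*111 - 6569) = sqrt(-7881 - 6569) = sqrt(-14450) = 85*I*sqrt(2) ≈ 120.21*I)
H + p = 85*I*sqrt(2) + 13051/402 = 13051/402 + 85*I*sqrt(2)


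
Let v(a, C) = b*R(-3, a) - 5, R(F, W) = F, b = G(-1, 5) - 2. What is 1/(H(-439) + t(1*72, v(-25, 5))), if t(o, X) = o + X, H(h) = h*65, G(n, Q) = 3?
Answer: -1/28471 ≈ -3.5123e-5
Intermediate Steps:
H(h) = 65*h
b = 1 (b = 3 - 2 = 1)
v(a, C) = -8 (v(a, C) = 1*(-3) - 5 = -3 - 5 = -8)
t(o, X) = X + o
1/(H(-439) + t(1*72, v(-25, 5))) = 1/(65*(-439) + (-8 + 1*72)) = 1/(-28535 + (-8 + 72)) = 1/(-28535 + 64) = 1/(-28471) = -1/28471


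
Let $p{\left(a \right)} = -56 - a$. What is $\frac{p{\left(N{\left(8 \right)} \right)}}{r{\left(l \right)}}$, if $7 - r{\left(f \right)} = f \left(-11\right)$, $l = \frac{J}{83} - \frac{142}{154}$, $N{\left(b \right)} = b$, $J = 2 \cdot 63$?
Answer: $- \frac{9296}{1969} \approx -4.7212$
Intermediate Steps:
$J = 126$
$l = \frac{3809}{6391}$ ($l = \frac{126}{83} - \frac{142}{154} = 126 \cdot \frac{1}{83} - \frac{71}{77} = \frac{126}{83} - \frac{71}{77} = \frac{3809}{6391} \approx 0.59599$)
$r{\left(f \right)} = 7 + 11 f$ ($r{\left(f \right)} = 7 - f \left(-11\right) = 7 - - 11 f = 7 + 11 f$)
$\frac{p{\left(N{\left(8 \right)} \right)}}{r{\left(l \right)}} = \frac{-56 - 8}{7 + 11 \cdot \frac{3809}{6391}} = \frac{-56 - 8}{7 + \frac{3809}{581}} = - \frac{64}{\frac{7876}{581}} = \left(-64\right) \frac{581}{7876} = - \frac{9296}{1969}$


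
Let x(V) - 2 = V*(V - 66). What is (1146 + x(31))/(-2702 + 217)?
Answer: -9/355 ≈ -0.025352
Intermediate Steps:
x(V) = 2 + V*(-66 + V) (x(V) = 2 + V*(V - 66) = 2 + V*(-66 + V))
(1146 + x(31))/(-2702 + 217) = (1146 + (2 + 31² - 66*31))/(-2702 + 217) = (1146 + (2 + 961 - 2046))/(-2485) = (1146 - 1083)*(-1/2485) = 63*(-1/2485) = -9/355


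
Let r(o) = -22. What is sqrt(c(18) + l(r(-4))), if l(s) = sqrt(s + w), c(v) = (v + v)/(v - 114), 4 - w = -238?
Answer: sqrt(-6 + 32*sqrt(55))/4 ≈ 3.8023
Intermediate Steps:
w = 242 (w = 4 - 1*(-238) = 4 + 238 = 242)
c(v) = 2*v/(-114 + v) (c(v) = (2*v)/(-114 + v) = 2*v/(-114 + v))
l(s) = sqrt(242 + s) (l(s) = sqrt(s + 242) = sqrt(242 + s))
sqrt(c(18) + l(r(-4))) = sqrt(2*18/(-114 + 18) + sqrt(242 - 22)) = sqrt(2*18/(-96) + sqrt(220)) = sqrt(2*18*(-1/96) + 2*sqrt(55)) = sqrt(-3/8 + 2*sqrt(55))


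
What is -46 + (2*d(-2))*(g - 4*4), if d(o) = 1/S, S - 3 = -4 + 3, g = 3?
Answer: -59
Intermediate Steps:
S = 2 (S = 3 + (-4 + 3) = 3 - 1 = 2)
d(o) = ½ (d(o) = 1/2 = ½)
-46 + (2*d(-2))*(g - 4*4) = -46 + (2*(½))*(3 - 4*4) = -46 + 1*(3 - 16) = -46 + 1*(-13) = -46 - 13 = -59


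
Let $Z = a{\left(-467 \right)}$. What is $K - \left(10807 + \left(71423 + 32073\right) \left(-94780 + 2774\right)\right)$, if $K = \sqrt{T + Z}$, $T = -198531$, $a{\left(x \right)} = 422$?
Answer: $9522242169 + i \sqrt{198109} \approx 9.5222 \cdot 10^{9} + 445.09 i$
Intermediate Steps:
$Z = 422$
$K = i \sqrt{198109}$ ($K = \sqrt{-198531 + 422} = \sqrt{-198109} = i \sqrt{198109} \approx 445.09 i$)
$K - \left(10807 + \left(71423 + 32073\right) \left(-94780 + 2774\right)\right) = i \sqrt{198109} - \left(10807 + \left(71423 + 32073\right) \left(-94780 + 2774\right)\right) = i \sqrt{198109} - \left(10807 + 103496 \left(-92006\right)\right) = i \sqrt{198109} - \left(10807 - 9522252976\right) = i \sqrt{198109} - -9522242169 = i \sqrt{198109} + 9522242169 = 9522242169 + i \sqrt{198109}$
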